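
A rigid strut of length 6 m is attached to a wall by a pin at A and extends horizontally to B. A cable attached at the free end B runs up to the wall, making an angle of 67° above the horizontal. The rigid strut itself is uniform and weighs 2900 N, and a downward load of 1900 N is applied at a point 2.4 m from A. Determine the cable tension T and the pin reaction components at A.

T = 2401 N, A_x = 938.1 N, A_y = 2590 N

ΣM about A: T·sin67°·6 − 2900·3 − 1900·2.4 = 0 → T = 13260/(6·0.920505) = 2400.86 ≈ 2401 N.
ΣF_x = 0: A_x − T·cos67° = 0 → A_x = 2400.86 × 0.390731 = 938.1 N.
ΣF_y = 0: A_y + T·sin67° − 2900 − 1900 = 0 → A_y = 4800 − 2400.86 × 0.920505 = 2590 N.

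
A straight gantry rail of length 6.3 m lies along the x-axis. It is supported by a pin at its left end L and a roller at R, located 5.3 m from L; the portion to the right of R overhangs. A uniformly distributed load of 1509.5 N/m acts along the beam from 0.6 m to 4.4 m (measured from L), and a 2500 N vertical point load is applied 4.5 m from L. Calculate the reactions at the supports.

Resultant of the distributed load: 1509.5 × 3.8 = 5736.1 N at 2.5 m from L.
Taking moments about L: R_y·5.3 − (1509.5·3.8)·2.5 − 2500·4.5 = 0 → R_y = 25590.25/5.3 = 4828.35 ≈ 4828 N.
ΣF_y = 0: L_y + 4828.35 − 1509.5·3.8 − 2500 = 0 → L_y = 3408 N.
ΣF_x = 0: no horizontal applied forces, so L_x = 0.

L_x = 0, L_y = 3408 N, R_y = 4828 N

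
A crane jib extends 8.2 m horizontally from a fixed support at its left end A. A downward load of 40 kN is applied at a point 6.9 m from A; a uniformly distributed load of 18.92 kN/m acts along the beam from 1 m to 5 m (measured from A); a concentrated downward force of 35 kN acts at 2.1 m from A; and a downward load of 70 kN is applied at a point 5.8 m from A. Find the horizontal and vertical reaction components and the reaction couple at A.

Resultant of the distributed load: 18.92 × 4 = 75.68 kN at 3 m from A.
ΣF_x = 0: A_x = 0.
ΣF_y = 0: A_y − 40 − 18.92·4 − 35 − 70 = 0 → A_y = 220.7 kN.
ΣM about A: M_A − 40·6.9 − (18.92·4)·3 − 35·2.1 − 70·5.8 = 0 → M_A = 982.5 kN·m.

A_x = 0, A_y = 220.7 kN, M_A = 982.5 kN·m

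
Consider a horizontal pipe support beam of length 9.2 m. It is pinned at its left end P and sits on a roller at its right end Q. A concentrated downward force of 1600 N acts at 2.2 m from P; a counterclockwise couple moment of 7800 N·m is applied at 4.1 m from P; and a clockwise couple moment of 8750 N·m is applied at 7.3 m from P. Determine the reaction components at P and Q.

Taking moments about P: Q_y·9.2 − 1600·2.2 + 7800 − 8750 = 0 → Q_y = 4470/9.2 = 485.87 ≈ 485.9 N.
ΣF_y = 0: P_y + 485.87 − 1600 = 0 → P_y = 1114 N.
ΣF_x = 0: no horizontal applied forces, so P_x = 0.

P_x = 0, P_y = 1114 N, Q_y = 485.9 N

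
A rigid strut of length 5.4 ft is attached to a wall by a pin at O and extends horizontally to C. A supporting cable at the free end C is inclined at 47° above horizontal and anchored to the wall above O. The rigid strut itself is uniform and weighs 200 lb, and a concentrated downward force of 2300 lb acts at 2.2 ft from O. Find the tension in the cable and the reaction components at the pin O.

ΣM about O: T·sin47°·5.4 − 200·2.7 − 2300·2.2 = 0 → T = 5600/(5.4·0.731354) = 1417.97 ≈ 1418 lb.
ΣF_x = 0: O_x − T·cos47° = 0 → O_x = 1417.97 × 0.681998 = 967.1 lb.
ΣF_y = 0: O_y + T·sin47° − 200 − 2300 = 0 → O_y = 2500 − 1417.97 × 0.731354 = 1463 lb.

T = 1418 lb, O_x = 967.1 lb, O_y = 1463 lb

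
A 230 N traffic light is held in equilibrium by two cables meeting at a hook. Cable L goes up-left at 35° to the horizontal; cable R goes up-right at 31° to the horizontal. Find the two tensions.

T_L = 215.8 N, T_R = 206.2 N

ΣF_x = 0: −T_L·cos35° + T_R·cos31° = 0 → T_R = 0.95565·T_L.
ΣF_y = 0: T_L·sin35° + T_R·sin31° = 230.
Substitute: T_L·(0.573576 + 0.95565·0.515038) = 230 → T_L = 215.806 ≈ 215.8 N.
Then T_R = 0.95565 × 215.806 = 206.2 N.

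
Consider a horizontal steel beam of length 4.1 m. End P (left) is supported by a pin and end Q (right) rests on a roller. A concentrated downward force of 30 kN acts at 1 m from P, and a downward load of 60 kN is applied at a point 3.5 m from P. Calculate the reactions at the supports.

P_x = 0, P_y = 31.46 kN, Q_y = 58.54 kN

ΣM about P: Q_y·4.1 − 30·1 − 60·3.5 = 0 → Q_y = 240/4.1 = 58.5366 ≈ 58.54 kN.
ΣF_y = 0: P_y + 58.5366 − 30 − 60 = 0 → P_y = 31.46 kN.
ΣF_x = 0: no horizontal applied forces, so P_x = 0.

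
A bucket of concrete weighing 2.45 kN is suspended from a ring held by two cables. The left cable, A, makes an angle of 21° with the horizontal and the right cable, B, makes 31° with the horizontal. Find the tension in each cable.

ΣF_x = 0: −T_A·cos21° + T_B·cos31° = 0 → T_B = 1.08915·T_A.
ΣF_y = 0: T_A·sin21° + T_B·sin31° = 2.45.
Substitute: T_A·(0.358368 + 1.08915·0.515038) = 2.45 → T_A = 2.66501 ≈ 2.665 kN.
Then T_B = 1.08915 × 2.66501 = 2.903 kN.

T_A = 2.665 kN, T_B = 2.903 kN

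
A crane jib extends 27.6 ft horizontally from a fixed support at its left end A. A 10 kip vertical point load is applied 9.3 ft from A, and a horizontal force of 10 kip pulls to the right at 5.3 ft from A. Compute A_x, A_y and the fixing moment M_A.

ΣF_x = 0: A_x + 10 = 0 → A_x = -10.00 kip.
ΣF_y = 0: A_y − 10 = 0 → A_y = 10.00 kip.
ΣM about A: M_A − 10·9.3 = 0 → M_A = 93.00 kip·ft.

A_x = -10.00 kip, A_y = 10.00 kip, M_A = 93.00 kip·ft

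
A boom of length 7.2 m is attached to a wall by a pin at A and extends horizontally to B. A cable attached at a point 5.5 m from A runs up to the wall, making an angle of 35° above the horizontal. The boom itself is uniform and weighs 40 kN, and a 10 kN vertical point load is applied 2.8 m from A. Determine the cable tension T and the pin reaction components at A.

T = 54.52 kN, A_x = 44.66 kN, A_y = 18.73 kN

ΣM about A: T·sin35°·5.5 − 40·3.6 − 10·2.8 = 0 → T = 172/(5.5·0.573576) = 54.5224 ≈ 54.52 kN.
ΣF_x = 0: A_x − T·cos35° = 0 → A_x = 54.5224 × 0.819152 = 44.66 kN.
ΣF_y = 0: A_y + T·sin35° − 40 − 10 = 0 → A_y = 50 − 54.5224 × 0.573576 = 18.73 kN.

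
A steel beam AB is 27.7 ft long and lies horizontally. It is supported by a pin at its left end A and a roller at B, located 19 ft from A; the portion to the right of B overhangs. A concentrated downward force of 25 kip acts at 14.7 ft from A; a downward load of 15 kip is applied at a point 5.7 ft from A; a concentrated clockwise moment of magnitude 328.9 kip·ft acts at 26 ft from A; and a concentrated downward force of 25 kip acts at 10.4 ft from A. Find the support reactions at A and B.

ΣM about A: B_y·19 − 25·14.7 − 15·5.7 − 328.9 − 25·10.4 = 0 → B_y = 1041.9/19 = 54.8368 ≈ 54.84 kip.
ΣF_y = 0: A_y + 54.8368 − 25 − 15 − 25 = 0 → A_y = 10.16 kip.
ΣF_x = 0: no horizontal applied forces, so A_x = 0.

A_x = 0, A_y = 10.16 kip, B_y = 54.84 kip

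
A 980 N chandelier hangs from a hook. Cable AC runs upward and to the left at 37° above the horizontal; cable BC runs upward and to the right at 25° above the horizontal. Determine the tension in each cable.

T_AC = 1006 N, T_BC = 886.4 N

ΣF_x = 0: −T_AC·cos37° + T_BC·cos25° = 0 → T_BC = 0.881197·T_AC.
ΣF_y = 0: T_AC·sin37° + T_BC·sin25° = 980.
Substitute: T_AC·(0.601815 + 0.881197·0.422618) = 980 → T_AC = 1005.93 ≈ 1006 N.
Then T_BC = 0.881197 × 1005.93 = 886.4 N.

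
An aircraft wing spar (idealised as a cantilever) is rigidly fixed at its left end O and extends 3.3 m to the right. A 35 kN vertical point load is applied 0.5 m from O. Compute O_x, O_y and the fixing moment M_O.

O_x = 0, O_y = 35.00 kN, M_O = 17.50 kN·m

ΣF_x = 0: O_x = 0.
ΣF_y = 0: O_y − 35 = 0 → O_y = 35.00 kN.
ΣM about O: M_O − 35·0.5 = 0 → M_O = 17.50 kN·m.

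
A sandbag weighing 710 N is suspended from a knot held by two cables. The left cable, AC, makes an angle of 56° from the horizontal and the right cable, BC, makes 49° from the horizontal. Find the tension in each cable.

ΣF_x = 0: −T_AC·cos56° + T_BC·cos49° = 0 → T_BC = 0.852352·T_AC.
ΣF_y = 0: T_AC·sin56° + T_BC·sin49° = 710.
Substitute: T_AC·(0.829038 + 0.852352·0.75471) = 710 → T_AC = 482.233 ≈ 482.2 N.
Then T_BC = 0.852352 × 482.233 = 411.0 N.

T_AC = 482.2 N, T_BC = 411.0 N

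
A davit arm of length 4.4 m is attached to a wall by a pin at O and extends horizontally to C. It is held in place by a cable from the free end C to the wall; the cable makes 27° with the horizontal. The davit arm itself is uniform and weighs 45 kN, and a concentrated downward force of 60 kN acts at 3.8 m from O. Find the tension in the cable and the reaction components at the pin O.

T = 163.7 kN, O_x = 145.9 kN, O_y = 30.68 kN

ΣM about O: T·sin27°·4.4 − 45·2.2 − 60·3.8 = 0 → T = 327/(4.4·0.45399) = 163.7 kN.
ΣF_x = 0: O_x − T·cos27° = 0 → O_x = 163.7 × 0.891007 = 145.9 kN.
ΣF_y = 0: O_y + T·sin27° − 45 − 60 = 0 → O_y = 105 − 163.7 × 0.45399 = 30.68 kN.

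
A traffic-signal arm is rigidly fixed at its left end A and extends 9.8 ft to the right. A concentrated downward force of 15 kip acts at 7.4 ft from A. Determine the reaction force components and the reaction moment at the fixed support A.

A_x = 0, A_y = 15.00 kip, M_A = 111.0 kip·ft

ΣF_x = 0: A_x = 0.
ΣF_y = 0: A_y − 15 = 0 → A_y = 15.00 kip.
ΣM about A: M_A − 15·7.4 = 0 → M_A = 111.0 kip·ft.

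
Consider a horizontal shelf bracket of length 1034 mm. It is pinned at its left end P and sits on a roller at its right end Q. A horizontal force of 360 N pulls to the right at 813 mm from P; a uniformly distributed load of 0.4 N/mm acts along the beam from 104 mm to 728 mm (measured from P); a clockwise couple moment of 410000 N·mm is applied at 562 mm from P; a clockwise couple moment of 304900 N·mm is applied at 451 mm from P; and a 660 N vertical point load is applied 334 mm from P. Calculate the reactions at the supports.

P_x = -360.0 N, P_y = -95.40 N, Q_y = 1005 N

Resultant of the distributed load: 0.4 × 624 = 249.6 N at 416 mm from P.
ΣM about P: Q_y·1034 − (0.4·624)·416 − 410000 − 304900 − 660·334 = 0 → Q_y = 1039173.6/1034 = 1005 N.
ΣF_y = 0: P_y + 1005 − 0.4·624 − 660 = 0 → P_y = -95.40 N.
ΣF_x = 0: P_x + 360 = 0 → P_x = -360.0 N.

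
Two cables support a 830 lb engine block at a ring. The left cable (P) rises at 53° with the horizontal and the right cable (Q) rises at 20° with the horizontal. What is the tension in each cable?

T_P = 815.6 lb, T_Q = 522.3 lb

ΣF_x = 0: −T_P·cos53° + T_Q·cos20° = 0 → T_Q = 0.640438·T_P.
ΣF_y = 0: T_P·sin53° + T_Q·sin20° = 830.
Substitute: T_P·(0.798636 + 0.640438·0.34202) = 830 → T_P = 815.582 ≈ 815.6 lb.
Then T_Q = 0.640438 × 815.582 = 522.3 lb.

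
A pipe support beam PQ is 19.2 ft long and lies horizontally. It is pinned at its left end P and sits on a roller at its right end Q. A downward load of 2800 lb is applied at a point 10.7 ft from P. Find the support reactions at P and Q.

P_x = 0, P_y = 1240 lb, Q_y = 1560 lb

Moments about P: Q_y·19.2 − 2800·10.7 = 0 → Q_y = 29960/19.2 = 1560.42 ≈ 1560 lb.
ΣF_y = 0: P_y + 1560.42 − 2800 = 0 → P_y = 1240 lb.
ΣF_x = 0: no horizontal applied forces, so P_x = 0.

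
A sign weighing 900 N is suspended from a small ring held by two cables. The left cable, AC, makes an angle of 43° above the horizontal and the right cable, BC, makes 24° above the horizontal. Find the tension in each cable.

T_AC = 893.2 N, T_BC = 715.1 N

ΣF_x = 0: −T_AC·cos43° + T_BC·cos24° = 0 → T_BC = 0.800566·T_AC.
ΣF_y = 0: T_AC·sin43° + T_BC·sin24° = 900.
Substitute: T_AC·(0.681998 + 0.800566·0.406737) = 900 → T_AC = 893.196 ≈ 893.2 N.
Then T_BC = 0.800566 × 893.196 = 715.1 N.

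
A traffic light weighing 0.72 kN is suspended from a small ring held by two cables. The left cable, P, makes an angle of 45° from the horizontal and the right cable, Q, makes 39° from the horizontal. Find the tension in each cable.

T_P = 0.5626 kN, T_Q = 0.5119 kN

ΣF_x = 0: −T_P·cos45° + T_Q·cos39° = 0 → T_Q = 0.909876·T_P.
ΣF_y = 0: T_P·sin45° + T_Q·sin39° = 0.72.
Substitute: T_P·(0.707107 + 0.909876·0.62932) = 0.72 → T_P = 0.562627 ≈ 0.5626 kN.
Then T_Q = 0.909876 × 0.562627 = 0.5119 kN.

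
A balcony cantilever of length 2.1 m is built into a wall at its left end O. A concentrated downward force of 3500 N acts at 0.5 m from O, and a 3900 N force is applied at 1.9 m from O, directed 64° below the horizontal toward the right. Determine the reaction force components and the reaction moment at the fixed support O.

O_x = -1710 N, O_y = 7005 N, M_O = 8410 N·m

ΣF_x = 0: O_x + 3900·cos64° = 0 → O_x = -1710 N.
ΣF_y = 0: O_y − 3500 − 3900·sin64° = 0 → O_y = 7005 N.
ΣM about O: M_O − 3500·0.5 − 3900·sin64°·1.9 = 0 → M_O = 8410 N·m.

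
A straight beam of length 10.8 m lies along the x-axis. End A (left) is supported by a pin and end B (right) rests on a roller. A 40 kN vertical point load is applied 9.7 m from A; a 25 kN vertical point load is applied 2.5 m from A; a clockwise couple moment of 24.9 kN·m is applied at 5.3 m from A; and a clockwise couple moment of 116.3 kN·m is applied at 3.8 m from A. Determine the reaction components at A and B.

ΣM about A: B_y·10.8 − 40·9.7 − 25·2.5 − 24.9 − 116.3 = 0 → B_y = 591.7/10.8 = 54.787 ≈ 54.79 kN.
ΣF_y = 0: A_y + 54.787 − 40 − 25 = 0 → A_y = 10.21 kN.
ΣF_x = 0: no horizontal applied forces, so A_x = 0.

A_x = 0, A_y = 10.21 kN, B_y = 54.79 kN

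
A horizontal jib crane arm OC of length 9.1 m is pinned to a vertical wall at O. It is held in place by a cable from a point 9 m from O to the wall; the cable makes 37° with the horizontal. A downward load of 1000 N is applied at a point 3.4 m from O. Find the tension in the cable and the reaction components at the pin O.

T = 627.7 N, O_x = 501.3 N, O_y = 622.2 N

ΣM about O: T·sin37°·9 − 1000·3.4 = 0 → T = 3400/(9·0.601815) = 627.731 ≈ 627.7 N.
ΣF_x = 0: O_x − T·cos37° = 0 → O_x = 627.731 × 0.798636 = 501.3 N.
ΣF_y = 0: O_y + T·sin37° − 1000 = 0 → O_y = 1000 − 627.731 × 0.601815 = 622.2 N.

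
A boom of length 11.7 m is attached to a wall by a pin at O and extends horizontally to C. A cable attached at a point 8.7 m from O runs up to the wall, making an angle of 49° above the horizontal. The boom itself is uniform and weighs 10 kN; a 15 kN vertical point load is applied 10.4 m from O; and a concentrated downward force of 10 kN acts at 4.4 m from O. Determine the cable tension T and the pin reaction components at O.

T = 39.37 kN, O_x = 25.83 kN, O_y = 5.287 kN

ΣM about O: T·sin49°·8.7 − 10·5.85 − 15·10.4 − 10·4.4 = 0 → T = 258.5/(8.7·0.75471) = 39.3696 ≈ 39.37 kN.
ΣF_x = 0: O_x − T·cos49° = 0 → O_x = 39.3696 × 0.656059 = 25.83 kN.
ΣF_y = 0: O_y + T·sin49° − 10 − 15 − 10 = 0 → O_y = 35 − 39.3696 × 0.75471 = 5.287 kN.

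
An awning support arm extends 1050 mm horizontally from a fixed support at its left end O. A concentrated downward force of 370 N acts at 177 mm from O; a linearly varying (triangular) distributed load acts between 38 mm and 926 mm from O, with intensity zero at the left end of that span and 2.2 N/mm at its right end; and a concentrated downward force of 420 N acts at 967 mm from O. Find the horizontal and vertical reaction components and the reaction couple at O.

Resultant of the triangular load: ½ × 2.2 × 888 = 976.8 N, acting at 630 mm from O (one-third of the span from the peak).
ΣF_x = 0: O_x = 0.
ΣF_y = 0: O_y − 370 − ½·2.2·888 − 420 = 0 → O_y = 1767 N.
ΣM about O: M_O − 370·177 − (½·2.2·888)·630 − 420·967 = 0 → M_O = 1087000 N·mm.

O_x = 0, O_y = 1767 N, M_O = 1087000 N·mm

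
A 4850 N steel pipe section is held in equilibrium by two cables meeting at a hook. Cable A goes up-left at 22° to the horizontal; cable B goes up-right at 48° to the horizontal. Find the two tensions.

T_A = 3454 N, T_B = 4785 N

ΣF_x = 0: −T_A·cos22° + T_B·cos48° = 0 → T_B = 1.38565·T_A.
ΣF_y = 0: T_A·sin22° + T_B·sin48° = 4850.
Substitute: T_A·(0.374607 + 1.38565·0.743145) = 4850 → T_A = 3453.57 ≈ 3454 N.
Then T_B = 1.38565 × 3453.57 = 4785 N.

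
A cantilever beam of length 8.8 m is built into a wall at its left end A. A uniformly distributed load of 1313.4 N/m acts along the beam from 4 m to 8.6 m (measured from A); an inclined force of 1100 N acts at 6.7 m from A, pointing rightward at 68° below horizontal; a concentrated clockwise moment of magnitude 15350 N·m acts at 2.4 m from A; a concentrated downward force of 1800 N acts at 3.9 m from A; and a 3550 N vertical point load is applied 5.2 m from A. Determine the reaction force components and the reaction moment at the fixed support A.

Resultant of the distributed load: 1313.4 × 4.6 = 6041.64 N at 6.3 m from A.
ΣF_x = 0: A_x + 1100·cos68° = 0 → A_x = -412.1 N.
ΣF_y = 0: A_y − 1313.4·4.6 − 1100·sin68° − 1800 − 3550 = 0 → A_y = 12410 N.
ΣM about A: M_A − (1313.4·4.6)·6.3 − 1100·sin68°·6.7 − 15350 − 1800·3.9 − 3550·5.2 = 0 → M_A = 85730 N·m.

A_x = -412.1 N, A_y = 12410 N, M_A = 85730 N·m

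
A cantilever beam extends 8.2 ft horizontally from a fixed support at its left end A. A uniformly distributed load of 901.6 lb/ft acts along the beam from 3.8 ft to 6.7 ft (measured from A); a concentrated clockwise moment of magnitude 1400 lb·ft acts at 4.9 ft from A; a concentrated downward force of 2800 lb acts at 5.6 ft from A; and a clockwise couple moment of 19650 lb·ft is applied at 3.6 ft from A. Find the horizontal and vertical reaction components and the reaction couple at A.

Resultant of the distributed load: 901.6 × 2.9 = 2614.64 lb at 5.25 ft from A.
ΣF_x = 0: A_x = 0.
ΣF_y = 0: A_y − 901.6·2.9 − 2800 = 0 → A_y = 5415 lb.
ΣM about A: M_A − (901.6·2.9)·5.25 − 1400 − 2800·5.6 − 19650 = 0 → M_A = 50460 lb·ft.

A_x = 0, A_y = 5415 lb, M_A = 50460 lb·ft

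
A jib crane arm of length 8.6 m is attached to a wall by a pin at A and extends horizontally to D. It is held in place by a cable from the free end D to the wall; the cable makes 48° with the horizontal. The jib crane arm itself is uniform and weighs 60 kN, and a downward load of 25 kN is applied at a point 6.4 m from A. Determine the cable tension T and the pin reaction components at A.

ΣM about A: T·sin48°·8.6 − 60·4.3 − 25·6.4 = 0 → T = 418/(8.6·0.743145) = 65.404 ≈ 65.40 kN.
ΣF_x = 0: A_x − T·cos48° = 0 → A_x = 65.404 × 0.669131 = 43.76 kN.
ΣF_y = 0: A_y + T·sin48° − 60 − 25 = 0 → A_y = 85 − 65.404 × 0.743145 = 36.40 kN.

T = 65.40 kN, A_x = 43.76 kN, A_y = 36.40 kN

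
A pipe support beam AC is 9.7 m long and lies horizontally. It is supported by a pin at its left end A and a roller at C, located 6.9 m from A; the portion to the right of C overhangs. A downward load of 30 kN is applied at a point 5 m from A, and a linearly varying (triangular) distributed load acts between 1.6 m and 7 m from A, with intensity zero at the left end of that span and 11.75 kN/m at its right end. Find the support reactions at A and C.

Resultant of the triangular load: ½ × 11.75 × 5.4 = 31.725 kN, acting at 5.2 m from A (one-third of the span from the peak).
Moments about A: C_y·6.9 − 30·5 − (½·11.75·5.4)·5.2 = 0 → C_y = 314.97/6.9 = 45.6478 ≈ 45.65 kN.
ΣF_y = 0: A_y + 45.6478 − 30 − ½·11.75·5.4 = 0 → A_y = 16.08 kN.
ΣF_x = 0: no horizontal applied forces, so A_x = 0.

A_x = 0, A_y = 16.08 kN, C_y = 45.65 kN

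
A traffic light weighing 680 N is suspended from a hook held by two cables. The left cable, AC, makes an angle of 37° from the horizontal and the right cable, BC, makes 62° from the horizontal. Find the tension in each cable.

ΣF_x = 0: −T_AC·cos37° + T_BC·cos62° = 0 → T_BC = 1.70114·T_AC.
ΣF_y = 0: T_AC·sin37° + T_BC·sin62° = 680.
Substitute: T_AC·(0.601815 + 1.70114·0.882948) = 680 → T_AC = 323.22 ≈ 323.2 N.
Then T_BC = 1.70114 × 323.22 = 549.8 N.

T_AC = 323.2 N, T_BC = 549.8 N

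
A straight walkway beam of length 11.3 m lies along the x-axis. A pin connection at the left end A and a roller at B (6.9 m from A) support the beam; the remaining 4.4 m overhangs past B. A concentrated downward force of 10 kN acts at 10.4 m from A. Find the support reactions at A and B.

A_x = 0, A_y = -5.072 kN, B_y = 15.07 kN

ΣM about A: B_y·6.9 − 10·10.4 = 0 → B_y = 104/6.9 = 15.0725 ≈ 15.07 kN.
ΣF_y = 0: A_y + 15.0725 − 10 = 0 → A_y = -5.072 kN.
ΣF_x = 0: no horizontal applied forces, so A_x = 0.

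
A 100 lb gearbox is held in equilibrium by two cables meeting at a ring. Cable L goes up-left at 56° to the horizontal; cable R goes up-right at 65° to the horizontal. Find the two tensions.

T_L = 49.30 lb, T_R = 65.24 lb

ΣF_x = 0: −T_L·cos56° + T_R·cos65° = 0 → T_R = 1.32316·T_L.
ΣF_y = 0: T_L·sin56° + T_R·sin65° = 100.
Substitute: T_L·(0.829038 + 1.32316·0.906308) = 100 → T_L = 49.3041 ≈ 49.30 lb.
Then T_R = 1.32316 × 49.3041 = 65.24 lb.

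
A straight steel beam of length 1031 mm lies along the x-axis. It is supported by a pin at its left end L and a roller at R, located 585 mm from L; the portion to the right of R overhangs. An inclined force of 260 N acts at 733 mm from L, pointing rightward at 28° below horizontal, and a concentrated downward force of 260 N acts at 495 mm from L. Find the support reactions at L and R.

ΣM about L: R_y·585 − 260·sin28°·733 − 260·495 = 0 → R_y = 218172/585 = 372.944 ≈ 372.9 N.
ΣF_y = 0: L_y + 372.944 − 260·sin28° − 260 = 0 → L_y = 9.119 N.
ΣF_x = 0: L_x + 260·cos28° = 0 → L_x = -229.6 N.

L_x = -229.6 N, L_y = 9.119 N, R_y = 372.9 N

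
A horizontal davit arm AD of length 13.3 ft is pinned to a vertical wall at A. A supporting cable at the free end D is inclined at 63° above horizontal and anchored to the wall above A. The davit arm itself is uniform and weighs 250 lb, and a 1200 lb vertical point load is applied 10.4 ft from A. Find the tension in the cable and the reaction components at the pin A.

ΣM about A: T·sin63°·13.3 − 250·6.65 − 1200·10.4 = 0 → T = 14142.5/(13.3·0.891007) = 1193.42 ≈ 1193 lb.
ΣF_x = 0: A_x − T·cos63° = 0 → A_x = 1193.42 × 0.45399 = 541.8 lb.
ΣF_y = 0: A_y + T·sin63° − 250 − 1200 = 0 → A_y = 1450 − 1193.42 × 0.891007 = 386.7 lb.

T = 1193 lb, A_x = 541.8 lb, A_y = 386.7 lb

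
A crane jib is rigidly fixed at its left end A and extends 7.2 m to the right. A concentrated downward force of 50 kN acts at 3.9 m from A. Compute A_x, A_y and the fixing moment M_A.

A_x = 0, A_y = 50.00 kN, M_A = 195.0 kN·m

ΣF_x = 0: A_x = 0.
ΣF_y = 0: A_y − 50 = 0 → A_y = 50.00 kN.
ΣM about A: M_A − 50·3.9 = 0 → M_A = 195.0 kN·m.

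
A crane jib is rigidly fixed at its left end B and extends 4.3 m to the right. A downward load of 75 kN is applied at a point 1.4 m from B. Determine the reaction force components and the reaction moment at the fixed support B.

ΣF_x = 0: B_x = 0.
ΣF_y = 0: B_y − 75 = 0 → B_y = 75.00 kN.
ΣM about B: M_B − 75·1.4 = 0 → M_B = 105.0 kN·m.

B_x = 0, B_y = 75.00 kN, M_B = 105.0 kN·m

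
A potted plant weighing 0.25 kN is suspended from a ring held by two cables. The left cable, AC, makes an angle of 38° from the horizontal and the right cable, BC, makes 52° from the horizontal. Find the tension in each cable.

T_AC = 0.1539 kN, T_BC = 0.1970 kN

ΣF_x = 0: −T_AC·cos38° + T_BC·cos52° = 0 → T_BC = 1.27994·T_AC.
ΣF_y = 0: T_AC·sin38° + T_BC·sin52° = 0.25.
Substitute: T_AC·(0.615661 + 1.27994·0.788011) = 0.25 → T_AC = 0.153916 ≈ 0.1539 kN.
Then T_BC = 1.27994 × 0.153916 = 0.1970 kN.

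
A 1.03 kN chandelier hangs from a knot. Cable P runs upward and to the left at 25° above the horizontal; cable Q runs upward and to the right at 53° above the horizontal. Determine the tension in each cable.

ΣF_x = 0: −T_P·cos25° + T_Q·cos53° = 0 → T_Q = 1.50596·T_P.
ΣF_y = 0: T_P·sin25° + T_Q·sin53° = 1.03.
Substitute: T_P·(0.422618 + 1.50596·0.798636) = 1.03 → T_P = 0.633717 ≈ 0.6337 kN.
Then T_Q = 1.50596 × 0.633717 = 0.9544 kN.

T_P = 0.6337 kN, T_Q = 0.9544 kN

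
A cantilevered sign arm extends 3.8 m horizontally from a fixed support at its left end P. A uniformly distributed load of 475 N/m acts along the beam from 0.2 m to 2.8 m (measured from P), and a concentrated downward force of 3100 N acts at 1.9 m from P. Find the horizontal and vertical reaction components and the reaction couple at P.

Resultant of the distributed load: 475 × 2.6 = 1235 N at 1.5 m from P.
ΣF_x = 0: P_x = 0.
ΣF_y = 0: P_y − 475·2.6 − 3100 = 0 → P_y = 4335 N.
ΣM about P: M_P − (475·2.6)·1.5 − 3100·1.9 = 0 → M_P = 7742 N·m.

P_x = 0, P_y = 4335 N, M_P = 7742 N·m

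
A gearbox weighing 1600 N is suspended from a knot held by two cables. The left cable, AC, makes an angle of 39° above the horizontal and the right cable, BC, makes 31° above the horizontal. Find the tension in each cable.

T_AC = 1459 N, T_BC = 1323 N

ΣF_x = 0: −T_AC·cos39° + T_BC·cos31° = 0 → T_BC = 0.906644·T_AC.
ΣF_y = 0: T_AC·sin39° + T_BC·sin31° = 1600.
Substitute: T_AC·(0.62932 + 0.906644·0.515038) = 1600 → T_AC = 1459.49 ≈ 1459 N.
Then T_BC = 0.906644 × 1459.49 = 1323 N.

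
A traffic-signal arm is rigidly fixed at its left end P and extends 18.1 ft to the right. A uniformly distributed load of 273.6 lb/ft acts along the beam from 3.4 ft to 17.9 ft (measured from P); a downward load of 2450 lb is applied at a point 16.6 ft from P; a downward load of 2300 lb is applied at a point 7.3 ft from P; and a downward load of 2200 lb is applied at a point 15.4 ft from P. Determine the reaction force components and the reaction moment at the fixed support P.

P_x = 0, P_y = 10920 lb, M_P = 133600 lb·ft

Resultant of the distributed load: 273.6 × 14.5 = 3967.2 lb at 10.65 ft from P.
ΣF_x = 0: P_x = 0.
ΣF_y = 0: P_y − 273.6·14.5 − 2450 − 2300 − 2200 = 0 → P_y = 10920 lb.
ΣM about P: M_P − (273.6·14.5)·10.65 − 2450·16.6 − 2300·7.3 − 2200·15.4 = 0 → M_P = 133600 lb·ft.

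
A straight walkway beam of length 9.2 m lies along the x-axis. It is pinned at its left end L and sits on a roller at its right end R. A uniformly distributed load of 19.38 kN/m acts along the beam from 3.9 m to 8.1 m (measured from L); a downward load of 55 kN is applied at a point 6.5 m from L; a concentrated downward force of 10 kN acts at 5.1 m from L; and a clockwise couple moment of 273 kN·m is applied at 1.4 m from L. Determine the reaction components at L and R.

L_x = 0, L_y = 19.24 kN, R_y = 127.2 kN

Resultant of the distributed load: 19.38 × 4.2 = 81.396 kN at 6 m from L.
Moments about L: R_y·9.2 − (19.38·4.2)·6 − 55·6.5 − 10·5.1 − 273 = 0 → R_y = 1169.876/9.2 = 127.16 ≈ 127.2 kN.
ΣF_y = 0: L_y + 127.16 − 19.38·4.2 − 55 − 10 = 0 → L_y = 19.24 kN.
ΣF_x = 0: no horizontal applied forces, so L_x = 0.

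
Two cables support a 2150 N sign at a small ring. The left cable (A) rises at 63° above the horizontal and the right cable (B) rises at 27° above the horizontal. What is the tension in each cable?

ΣF_x = 0: −T_A·cos63° + T_B·cos27° = 0 → T_B = 0.509525·T_A.
ΣF_y = 0: T_A·sin63° + T_B·sin27° = 2150.
Substitute: T_A·(0.891007 + 0.509525·0.45399) = 2150 → T_A = 1915.66 ≈ 1916 N.
Then T_B = 0.509525 × 1915.66 = 976.1 N.

T_A = 1916 N, T_B = 976.1 N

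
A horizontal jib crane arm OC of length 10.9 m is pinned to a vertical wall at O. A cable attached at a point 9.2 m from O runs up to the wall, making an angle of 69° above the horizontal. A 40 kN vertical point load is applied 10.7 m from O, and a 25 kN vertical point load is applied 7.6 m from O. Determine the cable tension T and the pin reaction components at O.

ΣM about O: T·sin69°·9.2 − 40·10.7 − 25·7.6 = 0 → T = 618/(9.2·0.93358) = 71.953 ≈ 71.95 kN.
ΣF_x = 0: O_x − T·cos69° = 0 → O_x = 71.953 × 0.358368 = 25.79 kN.
ΣF_y = 0: O_y + T·sin69° − 40 − 25 = 0 → O_y = 65 − 71.953 × 0.93358 = -2.174 kN.

T = 71.95 kN, O_x = 25.79 kN, O_y = -2.174 kN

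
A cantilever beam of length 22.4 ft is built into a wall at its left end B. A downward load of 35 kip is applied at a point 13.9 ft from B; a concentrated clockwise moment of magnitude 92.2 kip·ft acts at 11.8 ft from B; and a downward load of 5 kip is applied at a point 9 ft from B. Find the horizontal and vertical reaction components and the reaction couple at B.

ΣF_x = 0: B_x = 0.
ΣF_y = 0: B_y − 35 − 5 = 0 → B_y = 40.00 kip.
ΣM about B: M_B − 35·13.9 − 92.2 − 5·9 = 0 → M_B = 623.7 kip·ft.

B_x = 0, B_y = 40.00 kip, M_B = 623.7 kip·ft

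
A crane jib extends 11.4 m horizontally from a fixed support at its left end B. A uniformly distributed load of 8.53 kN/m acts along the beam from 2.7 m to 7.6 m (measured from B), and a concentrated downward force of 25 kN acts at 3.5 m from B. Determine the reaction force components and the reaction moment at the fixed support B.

Resultant of the distributed load: 8.53 × 4.9 = 41.797 kN at 5.15 m from B.
ΣF_x = 0: B_x = 0.
ΣF_y = 0: B_y − 8.53·4.9 − 25 = 0 → B_y = 66.80 kN.
ΣM about B: M_B − (8.53·4.9)·5.15 − 25·3.5 = 0 → M_B = 302.8 kN·m.

B_x = 0, B_y = 66.80 kN, M_B = 302.8 kN·m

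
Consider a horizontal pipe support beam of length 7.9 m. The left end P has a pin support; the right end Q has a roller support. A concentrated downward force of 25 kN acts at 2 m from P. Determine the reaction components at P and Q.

ΣM about P: Q_y·7.9 − 25·2 = 0 → Q_y = 50/7.9 = 6.32911 ≈ 6.329 kN.
ΣF_y = 0: P_y + 6.32911 − 25 = 0 → P_y = 18.67 kN.
ΣF_x = 0: no horizontal applied forces, so P_x = 0.

P_x = 0, P_y = 18.67 kN, Q_y = 6.329 kN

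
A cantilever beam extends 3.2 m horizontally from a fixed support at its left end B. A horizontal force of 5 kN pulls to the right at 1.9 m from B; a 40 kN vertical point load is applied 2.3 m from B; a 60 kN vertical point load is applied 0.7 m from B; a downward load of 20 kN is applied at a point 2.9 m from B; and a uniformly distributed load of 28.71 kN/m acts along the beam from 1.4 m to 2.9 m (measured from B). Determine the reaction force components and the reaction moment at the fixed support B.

B_x = -5.000 kN, B_y = 163.1 kN, M_B = 284.6 kN·m

Resultant of the distributed load: 28.71 × 1.5 = 43.065 kN at 2.15 m from B.
ΣF_x = 0: B_x + 5 = 0 → B_x = -5.000 kN.
ΣF_y = 0: B_y − 40 − 60 − 20 − 28.71·1.5 = 0 → B_y = 163.1 kN.
ΣM about B: M_B − 40·2.3 − 60·0.7 − 20·2.9 − (28.71·1.5)·2.15 = 0 → M_B = 284.6 kN·m.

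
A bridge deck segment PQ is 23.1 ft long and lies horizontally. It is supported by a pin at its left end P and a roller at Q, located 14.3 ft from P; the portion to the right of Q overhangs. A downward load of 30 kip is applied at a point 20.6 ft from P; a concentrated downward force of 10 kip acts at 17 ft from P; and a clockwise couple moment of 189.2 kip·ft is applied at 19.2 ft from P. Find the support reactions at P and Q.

Taking moments about P: Q_y·14.3 − 30·20.6 − 10·17 − 189.2 = 0 → Q_y = 977.2/14.3 = 68.3357 ≈ 68.34 kip.
ΣF_y = 0: P_y + 68.3357 − 30 − 10 = 0 → P_y = -28.34 kip.
ΣF_x = 0: no horizontal applied forces, so P_x = 0.

P_x = 0, P_y = -28.34 kip, Q_y = 68.34 kip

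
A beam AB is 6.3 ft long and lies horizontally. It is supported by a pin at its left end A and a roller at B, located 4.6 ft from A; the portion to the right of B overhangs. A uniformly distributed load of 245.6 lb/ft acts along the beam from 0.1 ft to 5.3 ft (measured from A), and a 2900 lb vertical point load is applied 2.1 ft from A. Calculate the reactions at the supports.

Resultant of the distributed load: 245.6 × 5.2 = 1277.12 lb at 2.7 ft from A.
Moments about A: B_y·4.6 − (245.6·5.2)·2.7 − 2900·2.1 = 0 → B_y = 9538.224/4.6 = 2073.53 ≈ 2074 lb.
ΣF_y = 0: A_y + 2073.53 − 245.6·5.2 − 2900 = 0 → A_y = 2104 lb.
ΣF_x = 0: no horizontal applied forces, so A_x = 0.

A_x = 0, A_y = 2104 lb, B_y = 2074 lb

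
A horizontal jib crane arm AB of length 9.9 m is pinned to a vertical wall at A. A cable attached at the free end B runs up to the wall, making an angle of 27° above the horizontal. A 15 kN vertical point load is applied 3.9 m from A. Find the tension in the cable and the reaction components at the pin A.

ΣM about A: T·sin27°·9.9 − 15·3.9 = 0 → T = 58.5/(9.9·0.45399) = 13.0159 ≈ 13.02 kN.
ΣF_x = 0: A_x − T·cos27° = 0 → A_x = 13.0159 × 0.891007 = 11.60 kN.
ΣF_y = 0: A_y + T·sin27° − 15 = 0 → A_y = 15 − 13.0159 × 0.45399 = 9.091 kN.

T = 13.02 kN, A_x = 11.60 kN, A_y = 9.091 kN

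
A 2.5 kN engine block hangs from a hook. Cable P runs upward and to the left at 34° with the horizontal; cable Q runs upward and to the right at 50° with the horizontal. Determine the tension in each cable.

T_P = 1.616 kN, T_Q = 2.084 kN

ΣF_x = 0: −T_P·cos34° + T_Q·cos50° = 0 → T_Q = 1.28975·T_P.
ΣF_y = 0: T_P·sin34° + T_Q·sin50° = 2.5.
Substitute: T_P·(0.559193 + 1.28975·0.766044) = 2.5 → T_P = 1.61582 ≈ 1.616 kN.
Then T_Q = 1.28975 × 1.61582 = 2.084 kN.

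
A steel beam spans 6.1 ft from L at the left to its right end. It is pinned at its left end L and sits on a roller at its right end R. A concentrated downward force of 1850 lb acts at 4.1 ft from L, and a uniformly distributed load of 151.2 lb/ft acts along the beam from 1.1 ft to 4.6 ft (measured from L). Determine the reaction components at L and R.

Resultant of the distributed load: 151.2 × 3.5 = 529.2 lb at 2.85 ft from L.
Moments about L: R_y·6.1 − 1850·4.1 − (151.2·3.5)·2.85 = 0 → R_y = 9093.22/6.1 = 1490.69 ≈ 1491 lb.
ΣF_y = 0: L_y + 1490.69 − 1850 − 151.2·3.5 = 0 → L_y = 888.5 lb.
ΣF_x = 0: no horizontal applied forces, so L_x = 0.

L_x = 0, L_y = 888.5 lb, R_y = 1491 lb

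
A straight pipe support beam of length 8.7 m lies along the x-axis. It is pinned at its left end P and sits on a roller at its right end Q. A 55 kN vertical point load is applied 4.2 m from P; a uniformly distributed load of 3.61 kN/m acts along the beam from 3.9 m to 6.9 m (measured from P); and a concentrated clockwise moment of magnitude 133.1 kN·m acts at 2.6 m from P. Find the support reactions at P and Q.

P_x = 0, P_y = 17.26 kN, Q_y = 48.57 kN

Resultant of the distributed load: 3.61 × 3 = 10.83 kN at 5.4 m from P.
ΣM about P: Q_y·8.7 − 55·4.2 − (3.61·3)·5.4 − 133.1 = 0 → Q_y = 422.582/8.7 = 48.5726 ≈ 48.57 kN.
ΣF_y = 0: P_y + 48.5726 − 55 − 3.61·3 = 0 → P_y = 17.26 kN.
ΣF_x = 0: no horizontal applied forces, so P_x = 0.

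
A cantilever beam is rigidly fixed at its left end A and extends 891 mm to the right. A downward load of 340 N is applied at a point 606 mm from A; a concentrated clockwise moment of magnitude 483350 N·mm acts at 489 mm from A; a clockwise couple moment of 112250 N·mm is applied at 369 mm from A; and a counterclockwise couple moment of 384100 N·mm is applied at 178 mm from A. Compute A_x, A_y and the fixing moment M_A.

A_x = 0, A_y = 340.0 N, M_A = 417500 N·mm

ΣF_x = 0: A_x = 0.
ΣF_y = 0: A_y − 340 = 0 → A_y = 340.0 N.
ΣM about A: M_A − 340·606 − 483350 − 112250 + 384100 = 0 → M_A = 417500 N·mm.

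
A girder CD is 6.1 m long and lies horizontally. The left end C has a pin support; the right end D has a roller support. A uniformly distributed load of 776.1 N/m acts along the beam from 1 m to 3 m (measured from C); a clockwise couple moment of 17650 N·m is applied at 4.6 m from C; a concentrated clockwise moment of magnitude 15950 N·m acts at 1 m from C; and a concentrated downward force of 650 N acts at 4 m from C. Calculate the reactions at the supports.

Resultant of the distributed load: 776.1 × 2 = 1552.2 N at 2 m from C.
ΣM about C: D_y·6.1 − (776.1·2)·2 − 17650 − 15950 − 650·4 = 0 → D_y = 39304.4/6.1 = 6443.34 ≈ 6443 N.
ΣF_y = 0: C_y + 6443.34 − 776.1·2 − 650 = 0 → C_y = -4241 N.
ΣF_x = 0: no horizontal applied forces, so C_x = 0.

C_x = 0, C_y = -4241 N, D_y = 6443 N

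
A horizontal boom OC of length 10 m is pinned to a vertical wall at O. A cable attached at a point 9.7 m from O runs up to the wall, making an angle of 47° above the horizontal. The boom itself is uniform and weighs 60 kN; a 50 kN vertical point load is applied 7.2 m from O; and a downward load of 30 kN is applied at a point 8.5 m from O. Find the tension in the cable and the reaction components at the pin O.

ΣM about O: T·sin47°·9.7 − 60·5 − 50·7.2 − 30·8.5 = 0 → T = 915/(9.7·0.731354) = 128.98 ≈ 129.0 kN.
ΣF_x = 0: O_x − T·cos47° = 0 → O_x = 128.98 × 0.681998 = 87.96 kN.
ΣF_y = 0: O_y + T·sin47° − 60 − 50 − 30 = 0 → O_y = 140 − 128.98 × 0.731354 = 45.67 kN.

T = 129.0 kN, O_x = 87.96 kN, O_y = 45.67 kN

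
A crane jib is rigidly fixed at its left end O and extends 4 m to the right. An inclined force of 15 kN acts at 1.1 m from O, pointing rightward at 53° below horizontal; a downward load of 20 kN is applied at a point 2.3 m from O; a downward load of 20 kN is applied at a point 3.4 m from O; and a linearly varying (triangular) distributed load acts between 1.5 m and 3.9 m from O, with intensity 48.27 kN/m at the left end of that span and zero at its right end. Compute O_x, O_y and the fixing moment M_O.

O_x = -9.027 kN, O_y = 109.9 kN, M_O = 260.4 kN·m

Resultant of the triangular load: ½ × 48.27 × 2.4 = 57.924 kN, acting at 2.3 m from O (one-third of the span from the peak).
ΣF_x = 0: O_x + 15·cos53° = 0 → O_x = -9.027 kN.
ΣF_y = 0: O_y − 15·sin53° − 20 − 20 − ½·48.27·2.4 = 0 → O_y = 109.9 kN.
ΣM about O: M_O − 15·sin53°·1.1 − 20·2.3 − 20·3.4 − (½·48.27·2.4)·2.3 = 0 → M_O = 260.4 kN·m.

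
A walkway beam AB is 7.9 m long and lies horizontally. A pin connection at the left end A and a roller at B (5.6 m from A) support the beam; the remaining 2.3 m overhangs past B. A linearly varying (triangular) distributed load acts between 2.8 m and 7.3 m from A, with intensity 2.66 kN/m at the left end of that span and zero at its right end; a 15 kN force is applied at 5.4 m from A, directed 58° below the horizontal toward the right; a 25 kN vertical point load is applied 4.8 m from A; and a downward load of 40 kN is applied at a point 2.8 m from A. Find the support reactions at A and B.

A_x = -7.949 kN, A_y = 25.42 kN, B_y = 58.29 kN

Resultant of the triangular load: ½ × 2.66 × 4.5 = 5.985 kN, acting at 4.3 m from A (one-third of the span from the peak).
ΣM about A: B_y·5.6 − (½·2.66·4.5)·4.3 − 15·sin58°·5.4 − 25·4.8 − 40·2.8 = 0 → B_y = 326.427/5.6 = 58.2905 ≈ 58.29 kN.
ΣF_y = 0: A_y + 58.2905 − ½·2.66·4.5 − 15·sin58° − 25 − 40 = 0 → A_y = 25.42 kN.
ΣF_x = 0: A_x + 15·cos58° = 0 → A_x = -7.949 kN.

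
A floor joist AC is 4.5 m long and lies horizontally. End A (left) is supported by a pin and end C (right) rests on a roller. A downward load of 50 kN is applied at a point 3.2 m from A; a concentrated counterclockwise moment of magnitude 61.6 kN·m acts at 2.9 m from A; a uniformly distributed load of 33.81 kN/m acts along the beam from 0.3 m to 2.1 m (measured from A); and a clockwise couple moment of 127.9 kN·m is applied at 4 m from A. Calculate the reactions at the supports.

A_x = 0, A_y = 44.34 kN, C_y = 66.52 kN

Resultant of the distributed load: 33.81 × 1.8 = 60.858 kN at 1.2 m from A.
ΣM about A: C_y·4.5 − 50·3.2 + 61.6 − (33.81·1.8)·1.2 − 127.9 = 0 → C_y = 299.3296/4.5 = 66.5177 ≈ 66.52 kN.
ΣF_y = 0: A_y + 66.5177 − 50 − 33.81·1.8 = 0 → A_y = 44.34 kN.
ΣF_x = 0: no horizontal applied forces, so A_x = 0.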